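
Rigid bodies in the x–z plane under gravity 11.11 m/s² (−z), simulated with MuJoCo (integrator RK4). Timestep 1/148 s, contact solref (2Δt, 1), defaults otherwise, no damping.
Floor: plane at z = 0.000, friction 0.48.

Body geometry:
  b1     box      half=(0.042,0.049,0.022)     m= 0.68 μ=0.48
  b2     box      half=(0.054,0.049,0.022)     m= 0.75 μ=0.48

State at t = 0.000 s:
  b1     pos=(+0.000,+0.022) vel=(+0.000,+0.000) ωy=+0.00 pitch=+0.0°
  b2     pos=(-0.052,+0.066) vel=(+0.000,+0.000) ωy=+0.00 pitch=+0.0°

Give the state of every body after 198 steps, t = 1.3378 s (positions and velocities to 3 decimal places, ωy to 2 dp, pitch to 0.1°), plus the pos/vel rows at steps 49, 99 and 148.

State at t = 1.3378 s:
  b1     pos=(+0.001,+0.022) vel=(+0.000,+0.000) ωy=+0.00 pitch=+0.0°
  b2     pos=(-0.064,+0.053) vel=(+0.000,+0.000) ωy=+0.02 pitch=-42.5°

Key-timestep trajectory:
   step    t(s)  b1.x    b1.z    b1.vx   b1.vz   b2.x    b2.z    b2.vx   b2.vz 
     49  0.3311   +0.000  +0.022  +0.001  +0.000   -0.064  +0.053  -0.001  +0.001
     99  0.6689   +0.000  +0.022  +0.000  +0.000   -0.064  +0.053  +0.000  +0.000
    148  1.0000   +0.001  +0.022  +0.000  +0.000   -0.064  +0.053  +0.000  +0.000


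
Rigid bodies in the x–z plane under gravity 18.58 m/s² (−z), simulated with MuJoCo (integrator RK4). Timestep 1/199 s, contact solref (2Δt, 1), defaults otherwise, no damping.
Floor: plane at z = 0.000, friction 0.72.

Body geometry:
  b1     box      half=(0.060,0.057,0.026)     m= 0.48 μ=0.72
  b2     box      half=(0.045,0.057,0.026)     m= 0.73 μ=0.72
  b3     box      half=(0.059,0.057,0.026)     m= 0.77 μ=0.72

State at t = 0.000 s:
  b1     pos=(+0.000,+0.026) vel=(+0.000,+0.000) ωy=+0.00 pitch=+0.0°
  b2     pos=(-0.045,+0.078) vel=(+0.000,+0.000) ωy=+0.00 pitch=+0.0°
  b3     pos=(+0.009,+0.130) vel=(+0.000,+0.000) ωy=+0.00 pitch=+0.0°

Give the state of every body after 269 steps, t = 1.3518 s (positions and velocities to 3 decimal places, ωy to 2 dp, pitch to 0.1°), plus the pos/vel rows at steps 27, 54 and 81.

State at t = 1.3518 s:
  b1     pos=(+0.000,+0.026) vel=(+0.000,+0.000) ωy=+0.00 pitch=+0.0°
  b2     pos=(-0.045,+0.078) vel=(+0.000,+0.000) ωy=+0.00 pitch=-0.1°
  b3     pos=(+0.143,+0.026) vel=(+0.000,+0.000) ωy=+0.00 pitch=+180.0°

Key-timestep trajectory:
   step    t(s)  b1.x    b1.z    b1.vx   b1.vz   b2.x    b2.z    b2.vx   b2.vz   b3.x    b3.z    b3.vx   b3.vz 
     27  0.1357   +0.000  +0.026  +0.001  -0.004   -0.045  +0.078  +0.003  -0.001   +0.028  +0.112  +0.254  -0.031
     54  0.2714   +0.000  +0.026  -0.001  +0.000   -0.045  +0.078  -0.001  +0.000   +0.057  +0.115  +0.274  -0.062
     81  0.4070   +0.000  +0.026  +0.000  +0.000   -0.045  +0.078  +0.000  +0.000   +0.120  +0.069  +0.575  -1.103


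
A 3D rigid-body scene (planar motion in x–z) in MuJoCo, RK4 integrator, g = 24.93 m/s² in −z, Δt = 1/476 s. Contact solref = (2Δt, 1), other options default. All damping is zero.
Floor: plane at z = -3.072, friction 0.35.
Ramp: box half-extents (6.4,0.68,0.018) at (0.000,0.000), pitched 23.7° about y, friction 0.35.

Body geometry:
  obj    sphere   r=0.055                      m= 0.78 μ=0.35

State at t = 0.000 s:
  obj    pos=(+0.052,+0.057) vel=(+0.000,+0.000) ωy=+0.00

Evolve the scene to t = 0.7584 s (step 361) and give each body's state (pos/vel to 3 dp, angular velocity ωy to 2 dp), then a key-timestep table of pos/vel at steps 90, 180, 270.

State at t = 0.7584 s:
  obj    pos=(+1.937,-0.771) vel=(+4.971,-2.182) ωy=+98.69

Key-timestep trajectory:
   step    t(s)  obj.x    obj.z    obj.vx   obj.vz 
     90  0.1891   +0.169  +0.005  +1.239  -0.544
    180  0.3782   +0.521  -0.149  +2.478  -1.088
    270  0.5672   +1.106  -0.406  +3.718  -1.632


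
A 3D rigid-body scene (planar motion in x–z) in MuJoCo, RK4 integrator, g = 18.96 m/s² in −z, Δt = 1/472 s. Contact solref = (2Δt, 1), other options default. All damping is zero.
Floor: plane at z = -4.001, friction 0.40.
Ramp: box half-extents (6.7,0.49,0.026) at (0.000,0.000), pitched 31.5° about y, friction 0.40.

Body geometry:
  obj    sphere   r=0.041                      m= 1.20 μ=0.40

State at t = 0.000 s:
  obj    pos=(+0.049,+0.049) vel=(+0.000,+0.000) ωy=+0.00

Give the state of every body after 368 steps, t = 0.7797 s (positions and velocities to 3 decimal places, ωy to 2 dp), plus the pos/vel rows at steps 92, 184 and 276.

State at t = 0.7797 s:
  obj    pos=(+1.883,-1.075) vel=(+4.704,-2.883) ωy=+134.55

Key-timestep trajectory:
   step    t(s)  obj.x    obj.z    obj.vx   obj.vz 
     92  0.1949   +0.164  -0.022  +1.176  -0.721
    184  0.3898   +0.507  -0.232  +2.352  -1.441
    276  0.5847   +1.080  -0.584  +3.528  -2.162


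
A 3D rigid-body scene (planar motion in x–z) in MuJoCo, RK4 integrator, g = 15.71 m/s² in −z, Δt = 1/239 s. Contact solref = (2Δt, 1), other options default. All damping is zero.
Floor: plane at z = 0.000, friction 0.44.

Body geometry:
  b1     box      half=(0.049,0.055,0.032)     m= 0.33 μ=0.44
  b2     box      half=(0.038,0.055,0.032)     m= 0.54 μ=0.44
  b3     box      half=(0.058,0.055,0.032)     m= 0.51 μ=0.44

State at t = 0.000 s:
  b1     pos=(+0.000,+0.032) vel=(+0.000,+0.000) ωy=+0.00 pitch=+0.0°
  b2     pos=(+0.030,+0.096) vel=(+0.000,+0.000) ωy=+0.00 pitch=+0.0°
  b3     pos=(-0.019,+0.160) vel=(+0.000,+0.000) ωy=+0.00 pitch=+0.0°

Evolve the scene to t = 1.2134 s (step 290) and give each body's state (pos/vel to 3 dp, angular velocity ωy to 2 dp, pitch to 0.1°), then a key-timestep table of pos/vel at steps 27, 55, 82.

State at t = 1.2134 s:
  b1     pos=(+0.000,+0.032) vel=(+0.000,+0.000) ωy=+0.00 pitch=+0.0°
  b2     pos=(+0.030,+0.096) vel=(+0.000,+0.000) ωy=+0.00 pitch=+0.0°
  b3     pos=(-0.177,+0.032) vel=(+0.000,+0.000) ωy=+0.00 pitch=+180.0°

Key-timestep trajectory:
   step    t(s)  b1.x    b1.z    b1.vx   b1.vz   b2.x    b2.z    b2.vx   b2.vz   b3.x    b3.z    b3.vx   b3.vz 
     27  0.1130   +0.000  +0.032  +0.000  +0.000   +0.030  +0.096  +0.001  +0.000   -0.033  +0.150  -0.251  -0.269
     55  0.2301   +0.000  +0.032  +0.000  +0.000   +0.030  +0.096  +0.001  +0.000   -0.078  +0.122  -0.524  -0.293
     82  0.3431   +0.000  +0.032  +0.000  +0.000   +0.030  +0.096  +0.000  +0.000   -0.153  +0.035  -0.968  -0.937


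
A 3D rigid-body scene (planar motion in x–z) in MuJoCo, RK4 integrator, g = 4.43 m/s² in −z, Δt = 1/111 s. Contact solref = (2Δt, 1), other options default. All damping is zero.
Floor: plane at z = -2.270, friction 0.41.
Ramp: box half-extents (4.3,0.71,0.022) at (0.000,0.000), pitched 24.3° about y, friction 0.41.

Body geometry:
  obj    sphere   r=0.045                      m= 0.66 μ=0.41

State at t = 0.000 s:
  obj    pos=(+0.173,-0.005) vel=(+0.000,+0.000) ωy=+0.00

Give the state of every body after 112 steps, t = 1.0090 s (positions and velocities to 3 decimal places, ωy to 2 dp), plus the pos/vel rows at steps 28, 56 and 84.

State at t = 1.0090 s:
  obj    pos=(+0.777,-0.277) vel=(+1.197,-0.541) ωy=+29.19

Key-timestep trajectory:
   step    t(s)  obj.x    obj.z    obj.vx   obj.vz 
     28  0.2523   +0.211  -0.022  +0.299  -0.135
     56  0.5045   +0.324  -0.073  +0.599  -0.270
     84  0.7568   +0.513  -0.158  +0.898  -0.406


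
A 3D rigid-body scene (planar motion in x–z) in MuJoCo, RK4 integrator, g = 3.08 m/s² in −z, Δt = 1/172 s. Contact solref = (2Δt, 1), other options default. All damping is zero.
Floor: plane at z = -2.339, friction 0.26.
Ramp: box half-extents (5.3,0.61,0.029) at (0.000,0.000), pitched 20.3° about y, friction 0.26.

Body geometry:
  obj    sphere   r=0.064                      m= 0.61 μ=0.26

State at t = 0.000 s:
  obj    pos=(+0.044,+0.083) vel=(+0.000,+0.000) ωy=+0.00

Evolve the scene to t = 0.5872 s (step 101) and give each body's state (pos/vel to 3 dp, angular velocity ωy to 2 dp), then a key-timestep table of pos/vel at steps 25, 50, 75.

State at t = 0.5872 s:
  obj    pos=(+0.167,+0.037) vel=(+0.420,-0.156) ωy=+7.00

Key-timestep trajectory:
   step    t(s)  obj.x    obj.z    obj.vx   obj.vz 
     25  0.1453   +0.052  +0.080  +0.104  -0.039
     50  0.2907   +0.074  +0.072  +0.208  -0.077
     75  0.4360   +0.112  +0.058  +0.312  -0.115


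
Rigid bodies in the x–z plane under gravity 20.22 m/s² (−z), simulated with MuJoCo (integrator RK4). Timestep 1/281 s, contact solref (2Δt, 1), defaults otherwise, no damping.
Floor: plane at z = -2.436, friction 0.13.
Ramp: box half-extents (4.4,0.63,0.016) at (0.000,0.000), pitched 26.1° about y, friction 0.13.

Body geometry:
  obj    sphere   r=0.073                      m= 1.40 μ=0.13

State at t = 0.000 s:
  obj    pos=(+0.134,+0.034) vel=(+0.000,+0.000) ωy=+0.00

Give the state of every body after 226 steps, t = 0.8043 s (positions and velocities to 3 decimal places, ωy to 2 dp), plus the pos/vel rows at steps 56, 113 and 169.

State at t = 0.8043 s:
  obj    pos=(+2.033,-0.897) vel=(+4.725,-2.299) ωy=+65.03

Key-timestep trajectory:
   step    t(s)  obj.x    obj.z    obj.vx   obj.vz 
     56  0.1993   +0.251  -0.024  +1.166  -0.585
    113  0.4021   +0.609  -0.199  +2.360  -1.158
    169  0.6014   +1.196  -0.487  +3.533  -1.722


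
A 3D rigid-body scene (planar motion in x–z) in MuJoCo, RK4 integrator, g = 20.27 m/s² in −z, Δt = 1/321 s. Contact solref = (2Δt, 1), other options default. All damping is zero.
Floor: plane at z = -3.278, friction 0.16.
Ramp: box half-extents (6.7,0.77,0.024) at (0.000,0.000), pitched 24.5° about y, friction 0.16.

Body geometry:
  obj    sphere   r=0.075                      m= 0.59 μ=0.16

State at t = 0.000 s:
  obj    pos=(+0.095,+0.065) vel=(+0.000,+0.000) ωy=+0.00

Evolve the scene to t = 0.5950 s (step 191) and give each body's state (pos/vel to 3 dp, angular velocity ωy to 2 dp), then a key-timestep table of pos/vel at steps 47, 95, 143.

State at t = 0.5950 s:
  obj    pos=(+1.063,-0.375) vel=(+3.251,-1.482) ωy=+47.62

Key-timestep trajectory:
   step    t(s)  obj.x    obj.z    obj.vx   obj.vz 
     47  0.1464   +0.154  +0.039  +0.800  -0.365
     95  0.2960   +0.335  -0.044  +1.617  -0.737
    143  0.4455   +0.637  -0.182  +2.434  -1.109


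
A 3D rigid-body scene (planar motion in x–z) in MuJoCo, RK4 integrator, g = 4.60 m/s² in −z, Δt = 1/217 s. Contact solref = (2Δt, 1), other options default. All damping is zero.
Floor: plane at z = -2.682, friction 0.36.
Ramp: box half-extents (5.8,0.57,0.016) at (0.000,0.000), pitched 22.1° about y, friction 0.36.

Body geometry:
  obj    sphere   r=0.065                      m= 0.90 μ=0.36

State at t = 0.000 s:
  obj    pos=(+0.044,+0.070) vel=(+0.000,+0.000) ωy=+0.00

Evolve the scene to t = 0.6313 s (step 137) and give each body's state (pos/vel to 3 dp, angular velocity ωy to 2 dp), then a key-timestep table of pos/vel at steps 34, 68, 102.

State at t = 0.6313 s:
  obj    pos=(+0.272,-0.023) vel=(+0.723,-0.294) ωy=+12.00

Key-timestep trajectory:
   step    t(s)  obj.x    obj.z    obj.vx   obj.vz 
     34  0.1567   +0.058  +0.064  +0.180  -0.073
     68  0.3134   +0.100  +0.047  +0.359  -0.146
    102  0.4700   +0.170  +0.018  +0.538  -0.219


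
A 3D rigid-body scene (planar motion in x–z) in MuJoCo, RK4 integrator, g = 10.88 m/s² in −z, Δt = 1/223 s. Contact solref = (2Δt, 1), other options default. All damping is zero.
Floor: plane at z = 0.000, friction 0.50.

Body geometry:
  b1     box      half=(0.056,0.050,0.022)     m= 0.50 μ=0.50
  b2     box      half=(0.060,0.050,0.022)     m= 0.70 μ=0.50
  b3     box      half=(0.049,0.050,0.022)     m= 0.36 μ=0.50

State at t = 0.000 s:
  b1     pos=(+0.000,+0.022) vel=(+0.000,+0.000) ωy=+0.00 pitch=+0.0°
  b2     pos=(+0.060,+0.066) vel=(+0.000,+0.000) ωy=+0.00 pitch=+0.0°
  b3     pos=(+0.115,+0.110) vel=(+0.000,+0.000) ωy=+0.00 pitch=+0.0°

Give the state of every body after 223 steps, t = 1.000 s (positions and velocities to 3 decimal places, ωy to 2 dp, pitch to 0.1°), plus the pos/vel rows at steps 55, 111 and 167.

State at t = 1.000 s:
  b1     pos=(-0.001,+0.022) vel=(-0.001,+0.000) ωy=+0.00 pitch=+0.0°
  b2     pos=(+0.074,+0.057) vel=(+0.000,+0.000) ωy=-0.02 pitch=+42.8°
  b3     pos=(+0.148,+0.049) vel=(+0.000,+0.000) ωy=+0.00 pitch=+41.9°

Key-timestep trajectory:
   step    t(s)  b1.x    b1.z    b1.vx   b1.vz   b2.x    b2.z    b2.vx   b2.vz   b3.x    b3.z    b3.vx   b3.vz 
     55  0.2466   +0.000  +0.022  +0.000  +0.000   +0.076  +0.058  -0.128  -0.068   +0.149  +0.050  -0.056  -0.023
    111  0.4978   +0.000  +0.022  -0.001  +0.000   +0.074  +0.057  +0.000  +0.000   +0.148  +0.049  +0.000  +0.000
    167  0.7489   -0.001  +0.022  -0.001  +0.000   +0.074  +0.057  +0.000  +0.000   +0.148  +0.049  +0.000  +0.000


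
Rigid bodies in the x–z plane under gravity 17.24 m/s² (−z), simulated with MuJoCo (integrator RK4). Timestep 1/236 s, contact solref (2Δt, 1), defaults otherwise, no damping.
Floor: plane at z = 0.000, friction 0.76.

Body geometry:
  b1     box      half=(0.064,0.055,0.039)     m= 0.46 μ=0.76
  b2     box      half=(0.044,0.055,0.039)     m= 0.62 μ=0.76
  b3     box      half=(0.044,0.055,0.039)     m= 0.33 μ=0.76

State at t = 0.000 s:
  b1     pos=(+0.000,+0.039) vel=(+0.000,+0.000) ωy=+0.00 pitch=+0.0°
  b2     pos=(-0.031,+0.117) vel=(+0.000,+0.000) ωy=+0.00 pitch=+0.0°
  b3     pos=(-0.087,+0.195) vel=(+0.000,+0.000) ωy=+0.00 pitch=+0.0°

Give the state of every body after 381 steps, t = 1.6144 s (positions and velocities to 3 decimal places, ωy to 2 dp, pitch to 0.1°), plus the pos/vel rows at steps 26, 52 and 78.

State at t = 1.6144 s:
  b1     pos=(+0.000,+0.039) vel=(+0.000,+0.000) ωy=+0.00 pitch=+0.0°
  b2     pos=(-0.031,+0.117) vel=(+0.000,+0.000) ωy=+0.00 pitch=+0.0°
  b3     pos=(-0.117,+0.044) vel=(+0.000,+0.000) ωy=+0.00 pitch=-90.0°

Key-timestep trajectory:
   step    t(s)  b1.x    b1.z    b1.vx   b1.vz   b2.x    b2.z    b2.vx   b2.vz   b3.x    b3.z    b3.vx   b3.vz 
     26  0.1102   +0.000  +0.039  +0.000  +0.000   -0.031  +0.117  +0.001  +0.000   -0.106  +0.183  -0.338  -0.380
     52  0.2203   +0.000  +0.039  +0.000  +0.000   -0.031  +0.117  +0.000  +0.000   -0.143  +0.050  -0.080  -0.405
     78  0.3305   +0.000  +0.039  +0.000  +0.000   -0.031  +0.117  +0.000  +0.000   -0.126  +0.050  +0.356  -0.219


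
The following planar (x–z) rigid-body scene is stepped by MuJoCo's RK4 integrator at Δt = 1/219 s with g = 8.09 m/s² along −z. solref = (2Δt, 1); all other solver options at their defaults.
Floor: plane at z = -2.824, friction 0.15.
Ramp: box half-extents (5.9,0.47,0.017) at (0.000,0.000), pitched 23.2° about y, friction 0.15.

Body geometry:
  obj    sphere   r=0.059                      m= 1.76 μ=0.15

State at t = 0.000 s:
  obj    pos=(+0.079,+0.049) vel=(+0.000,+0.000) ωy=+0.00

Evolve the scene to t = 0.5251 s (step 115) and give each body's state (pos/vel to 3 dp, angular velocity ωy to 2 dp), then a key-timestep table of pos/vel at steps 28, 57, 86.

State at t = 0.5251 s:
  obj    pos=(+0.368,-0.075) vel=(+1.099,-0.471) ωy=+20.25

Key-timestep trajectory:
   step    t(s)  obj.x    obj.z    obj.vx   obj.vz 
     28  0.1279   +0.096  +0.041  +0.268  -0.115
     57  0.2603   +0.150  +0.018  +0.545  -0.233
     86  0.3927   +0.240  -0.020  +0.822  -0.352


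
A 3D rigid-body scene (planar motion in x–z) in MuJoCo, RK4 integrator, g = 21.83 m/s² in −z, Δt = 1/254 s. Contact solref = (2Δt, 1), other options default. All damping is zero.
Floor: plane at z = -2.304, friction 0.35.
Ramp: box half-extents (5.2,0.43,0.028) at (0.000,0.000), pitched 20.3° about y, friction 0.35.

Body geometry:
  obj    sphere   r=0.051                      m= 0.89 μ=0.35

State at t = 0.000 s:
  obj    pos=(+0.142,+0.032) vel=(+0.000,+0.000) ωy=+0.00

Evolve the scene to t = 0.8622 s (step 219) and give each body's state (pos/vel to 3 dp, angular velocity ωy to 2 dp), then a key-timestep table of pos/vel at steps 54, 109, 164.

State at t = 0.8622 s:
  obj    pos=(+2.028,-0.666) vel=(+4.375,-1.618) ωy=+91.44

Key-timestep trajectory:
   step    t(s)  obj.x    obj.z    obj.vx   obj.vz 
     54  0.2126   +0.257  -0.011  +1.079  -0.399
    109  0.4291   +0.609  -0.141  +2.177  -0.805
    164  0.6457   +1.200  -0.360  +3.276  -1.212


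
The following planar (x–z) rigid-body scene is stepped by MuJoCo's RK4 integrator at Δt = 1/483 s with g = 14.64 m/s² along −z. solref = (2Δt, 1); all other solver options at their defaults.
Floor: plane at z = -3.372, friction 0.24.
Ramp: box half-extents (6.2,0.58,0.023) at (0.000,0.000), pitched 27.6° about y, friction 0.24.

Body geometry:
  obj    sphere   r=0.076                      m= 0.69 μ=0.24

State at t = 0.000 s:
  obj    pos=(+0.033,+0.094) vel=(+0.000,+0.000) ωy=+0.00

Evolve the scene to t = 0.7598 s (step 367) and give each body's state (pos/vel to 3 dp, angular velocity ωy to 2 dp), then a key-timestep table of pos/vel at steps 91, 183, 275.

State at t = 0.7598 s:
  obj    pos=(+1.273,-0.554) vel=(+3.262,-1.706) ωy=+48.43

Key-timestep trajectory:
   step    t(s)  obj.x    obj.z    obj.vx   obj.vz 
     91  0.1884   +0.109  +0.055  +0.809  -0.423
    183  0.3789   +0.341  -0.067  +1.627  -0.850
    275  0.5694   +0.729  -0.269  +2.445  -1.278


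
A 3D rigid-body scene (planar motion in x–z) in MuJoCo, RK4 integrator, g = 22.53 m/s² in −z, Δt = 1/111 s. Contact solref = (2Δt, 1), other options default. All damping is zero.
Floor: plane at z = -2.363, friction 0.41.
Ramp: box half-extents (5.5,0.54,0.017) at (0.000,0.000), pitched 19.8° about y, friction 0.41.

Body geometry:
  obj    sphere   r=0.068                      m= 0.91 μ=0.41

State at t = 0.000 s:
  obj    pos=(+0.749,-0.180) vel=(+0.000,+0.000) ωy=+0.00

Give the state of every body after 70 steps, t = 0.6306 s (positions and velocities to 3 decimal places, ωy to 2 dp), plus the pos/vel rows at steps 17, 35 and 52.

State at t = 0.6306 s:
  obj    pos=(+1.769,-0.547) vel=(+3.234,-1.164) ωy=+50.54

Key-timestep trajectory:
   step    t(s)  obj.x    obj.z    obj.vx   obj.vz 
     17  0.1532   +0.809  -0.201  +0.786  -0.283
     35  0.3153   +1.004  -0.271  +1.617  -0.582
     52  0.4685   +1.312  -0.382  +2.402  -0.865


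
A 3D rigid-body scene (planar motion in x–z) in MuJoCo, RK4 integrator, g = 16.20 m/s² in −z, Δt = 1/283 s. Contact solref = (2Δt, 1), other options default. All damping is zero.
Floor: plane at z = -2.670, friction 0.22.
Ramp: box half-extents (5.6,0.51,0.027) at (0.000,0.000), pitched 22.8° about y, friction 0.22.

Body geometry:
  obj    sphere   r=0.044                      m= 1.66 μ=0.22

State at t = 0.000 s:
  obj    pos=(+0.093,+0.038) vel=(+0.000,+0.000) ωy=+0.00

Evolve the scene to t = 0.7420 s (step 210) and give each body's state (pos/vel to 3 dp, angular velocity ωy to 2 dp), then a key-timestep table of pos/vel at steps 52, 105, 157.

State at t = 0.7420 s:
  obj    pos=(+1.231,-0.441) vel=(+3.068,-1.289) ωy=+75.61

Key-timestep trajectory:
   step    t(s)  obj.x    obj.z    obj.vx   obj.vz 
     52  0.1837   +0.163  +0.009  +0.760  -0.319
    105  0.3710   +0.378  -0.082  +1.534  -0.645
    157  0.5548   +0.729  -0.230  +2.293  -0.964


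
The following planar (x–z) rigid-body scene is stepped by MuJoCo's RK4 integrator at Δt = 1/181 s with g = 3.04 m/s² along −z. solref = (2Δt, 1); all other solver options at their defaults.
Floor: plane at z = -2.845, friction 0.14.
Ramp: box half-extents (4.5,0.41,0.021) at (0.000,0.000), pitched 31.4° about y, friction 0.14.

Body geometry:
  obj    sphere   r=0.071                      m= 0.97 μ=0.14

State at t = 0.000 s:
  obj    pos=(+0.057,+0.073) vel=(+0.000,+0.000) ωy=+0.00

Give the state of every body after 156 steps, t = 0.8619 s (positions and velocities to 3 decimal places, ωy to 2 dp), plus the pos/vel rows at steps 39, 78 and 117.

State at t = 0.8619 s:
  obj    pos=(+0.444,-0.163) vel=(+0.894,-0.557) ωy=+10.98

Key-timestep trajectory:
   step    t(s)  obj.x    obj.z    obj.vx   obj.vz 
     39  0.2155   +0.081  +0.058  +0.225  -0.136
     78  0.4309   +0.154  +0.014  +0.449  -0.275
    117  0.6464   +0.275  -0.060  +0.674  -0.409


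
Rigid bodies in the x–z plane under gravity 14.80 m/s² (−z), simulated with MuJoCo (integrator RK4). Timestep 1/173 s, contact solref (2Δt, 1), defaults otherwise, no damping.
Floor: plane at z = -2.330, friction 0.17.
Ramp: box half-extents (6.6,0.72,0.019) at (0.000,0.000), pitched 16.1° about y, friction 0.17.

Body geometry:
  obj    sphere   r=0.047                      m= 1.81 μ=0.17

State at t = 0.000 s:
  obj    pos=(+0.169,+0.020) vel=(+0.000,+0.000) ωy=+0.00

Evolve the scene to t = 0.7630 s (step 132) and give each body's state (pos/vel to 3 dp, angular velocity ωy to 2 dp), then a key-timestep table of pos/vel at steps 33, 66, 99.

State at t = 0.7630 s:
  obj    pos=(+0.989,-0.217) vel=(+2.149,-0.620) ωy=+47.58

Key-timestep trajectory:
   step    t(s)  obj.x    obj.z    obj.vx   obj.vz 
     33  0.1908   +0.220  +0.005  +0.537  -0.155
     66  0.3815   +0.374  -0.039  +1.075  -0.310
     99  0.5723   +0.630  -0.113  +1.612  -0.465


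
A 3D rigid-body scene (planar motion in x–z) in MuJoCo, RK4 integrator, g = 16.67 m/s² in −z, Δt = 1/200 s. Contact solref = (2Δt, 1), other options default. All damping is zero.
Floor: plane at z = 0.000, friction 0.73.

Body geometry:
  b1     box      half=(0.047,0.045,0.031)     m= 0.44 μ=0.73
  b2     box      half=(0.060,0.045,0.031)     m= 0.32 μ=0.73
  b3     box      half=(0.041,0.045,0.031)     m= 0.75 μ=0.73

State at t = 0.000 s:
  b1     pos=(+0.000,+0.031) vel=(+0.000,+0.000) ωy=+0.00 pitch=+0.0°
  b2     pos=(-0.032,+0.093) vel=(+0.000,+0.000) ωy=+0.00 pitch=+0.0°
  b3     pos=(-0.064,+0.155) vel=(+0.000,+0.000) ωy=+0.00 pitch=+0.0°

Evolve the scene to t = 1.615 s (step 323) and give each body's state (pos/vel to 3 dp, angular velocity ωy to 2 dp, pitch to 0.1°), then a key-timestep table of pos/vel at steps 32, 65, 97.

State at t = 1.615 s:
  b1     pos=(+0.000,+0.031) vel=(+0.000,+0.000) ωy=+0.00 pitch=+0.0°
  b2     pos=(-0.086,+0.060) vel=(+0.000,+0.000) ωy=+0.00 pitch=-90.0°
  b3     pos=(-0.168,+0.041) vel=(+0.000,+0.000) ωy=+0.00 pitch=-90.0°

Key-timestep trajectory:
   step    t(s)  b1.x    b1.z    b1.vx   b1.vz   b2.x    b2.z    b2.vx   b2.vz   b3.x    b3.z    b3.vx   b3.vz 
     32  0.1600   +0.000  +0.031  +0.002  +0.000   -0.041  +0.096  -0.166  +0.030   -0.090  +0.146  -0.406  -0.212
     65  0.3250   +0.000  +0.031  +0.000  +0.000   -0.092  +0.062  -0.136  +0.129   -0.177  +0.046  -0.208  +0.172
     97  0.4850   +0.000  +0.031  +0.000  +0.000   -0.082  +0.062  -0.062  -0.024   -0.166  +0.041  +0.075  +0.097


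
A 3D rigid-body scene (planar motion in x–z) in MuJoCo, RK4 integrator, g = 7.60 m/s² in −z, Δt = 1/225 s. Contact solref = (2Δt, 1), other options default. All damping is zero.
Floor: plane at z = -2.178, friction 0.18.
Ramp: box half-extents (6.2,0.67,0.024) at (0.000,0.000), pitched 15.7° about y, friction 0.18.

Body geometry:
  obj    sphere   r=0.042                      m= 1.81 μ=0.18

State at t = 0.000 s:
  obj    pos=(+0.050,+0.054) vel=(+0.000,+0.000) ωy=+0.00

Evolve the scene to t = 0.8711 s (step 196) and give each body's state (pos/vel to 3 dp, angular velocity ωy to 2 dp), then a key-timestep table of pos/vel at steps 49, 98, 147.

State at t = 0.8711 s:
  obj    pos=(+0.587,-0.096) vel=(+1.232,-0.346) ωy=+30.46

Key-timestep trajectory:
   step    t(s)  obj.x    obj.z    obj.vx   obj.vz 
     49  0.2178   +0.084  +0.045  +0.308  -0.087
     98  0.4356   +0.184  +0.017  +0.616  -0.173
    147  0.6533   +0.352  -0.030  +0.924  -0.260


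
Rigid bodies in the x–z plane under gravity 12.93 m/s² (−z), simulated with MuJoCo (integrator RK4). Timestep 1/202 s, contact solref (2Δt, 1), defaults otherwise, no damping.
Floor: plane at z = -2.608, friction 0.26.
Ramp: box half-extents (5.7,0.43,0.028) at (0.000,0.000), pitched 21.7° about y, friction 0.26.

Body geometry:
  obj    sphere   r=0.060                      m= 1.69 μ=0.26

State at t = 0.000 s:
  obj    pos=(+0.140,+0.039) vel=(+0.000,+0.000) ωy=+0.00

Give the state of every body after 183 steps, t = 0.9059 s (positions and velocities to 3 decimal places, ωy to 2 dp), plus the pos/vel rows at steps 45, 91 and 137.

State at t = 0.9059 s:
  obj    pos=(+1.442,-0.479) vel=(+2.875,-1.144) ωy=+51.55

Key-timestep trajectory:
   step    t(s)  obj.x    obj.z    obj.vx   obj.vz 
     45  0.2228   +0.219  +0.008  +0.707  -0.281
     91  0.4505   +0.462  -0.089  +1.430  -0.569
    137  0.6782   +0.870  -0.251  +2.152  -0.856


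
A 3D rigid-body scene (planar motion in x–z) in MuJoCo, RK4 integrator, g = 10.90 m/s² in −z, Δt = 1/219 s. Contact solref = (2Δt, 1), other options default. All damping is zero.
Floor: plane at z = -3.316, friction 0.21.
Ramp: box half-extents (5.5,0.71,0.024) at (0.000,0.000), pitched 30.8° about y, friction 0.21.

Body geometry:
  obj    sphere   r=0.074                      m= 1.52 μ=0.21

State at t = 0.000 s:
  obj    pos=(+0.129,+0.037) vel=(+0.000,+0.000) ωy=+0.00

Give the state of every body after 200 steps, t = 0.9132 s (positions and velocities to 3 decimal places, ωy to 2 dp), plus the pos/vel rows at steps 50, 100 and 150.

State at t = 0.9132 s:
  obj    pos=(+1.557,-0.814) vel=(+3.128,-1.864) ωy=+49.19

Key-timestep trajectory:
   step    t(s)  obj.x    obj.z    obj.vx   obj.vz 
     50  0.2283   +0.218  -0.016  +0.782  -0.466
    100  0.4566   +0.486  -0.176  +1.564  -0.932
    150  0.6849   +0.933  -0.442  +2.346  -1.398


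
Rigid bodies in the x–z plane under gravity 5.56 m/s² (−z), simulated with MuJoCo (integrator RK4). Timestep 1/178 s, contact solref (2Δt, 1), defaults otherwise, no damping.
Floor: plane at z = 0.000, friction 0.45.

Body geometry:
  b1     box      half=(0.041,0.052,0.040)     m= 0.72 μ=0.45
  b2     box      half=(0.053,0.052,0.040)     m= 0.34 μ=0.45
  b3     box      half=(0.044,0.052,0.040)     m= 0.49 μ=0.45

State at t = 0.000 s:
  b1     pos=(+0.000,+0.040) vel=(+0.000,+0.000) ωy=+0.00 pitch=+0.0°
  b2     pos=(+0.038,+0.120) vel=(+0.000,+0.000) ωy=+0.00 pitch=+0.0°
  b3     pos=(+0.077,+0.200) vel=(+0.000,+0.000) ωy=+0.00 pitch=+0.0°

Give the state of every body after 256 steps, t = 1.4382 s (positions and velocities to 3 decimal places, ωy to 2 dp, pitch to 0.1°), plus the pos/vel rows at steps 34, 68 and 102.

State at t = 1.4382 s:
  b1     pos=(+0.000,+0.040) vel=(+0.000,+0.000) ωy=+0.00 pitch=+0.0°
  b2     pos=(+0.094,+0.053) vel=(+0.000,+0.000) ωy=+0.00 pitch=+90.0°
  b3     pos=(+0.255,+0.044) vel=(+0.000,+0.000) ωy=+0.00 pitch=+90.0°

Key-timestep trajectory:
   step    t(s)  b1.x    b1.z    b1.vx   b1.vz   b2.x    b2.z    b2.vx   b2.vz   b3.x    b3.z    b3.vx   b3.vz 
     34  0.1910   +0.000  +0.040  +0.000  +0.000   +0.046  +0.120  +0.097  -0.011   +0.101  +0.190  +0.269  -0.142
     68  0.3820   +0.000  +0.040  +0.000  +0.000   +0.078  +0.096  +0.229  -0.416   +0.173  +0.099  +0.415  -0.950
    102  0.5730   +0.000  +0.040  +0.000  +0.000   +0.094  +0.053  +0.000  +0.000   +0.245  +0.052  +0.206  -0.043


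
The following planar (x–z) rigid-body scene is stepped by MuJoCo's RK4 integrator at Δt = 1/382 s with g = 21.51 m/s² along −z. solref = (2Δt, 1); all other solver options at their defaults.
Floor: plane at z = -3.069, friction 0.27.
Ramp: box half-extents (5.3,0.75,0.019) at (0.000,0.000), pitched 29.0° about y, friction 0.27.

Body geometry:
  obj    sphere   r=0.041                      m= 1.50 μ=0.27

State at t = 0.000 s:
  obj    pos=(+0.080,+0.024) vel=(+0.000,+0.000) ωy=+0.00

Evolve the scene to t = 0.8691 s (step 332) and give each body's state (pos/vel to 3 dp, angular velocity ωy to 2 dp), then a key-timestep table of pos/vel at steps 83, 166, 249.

State at t = 0.8691 s:
  obj    pos=(+2.541,-1.340) vel=(+5.662,-3.139) ωy=+157.88

Key-timestep trajectory:
   step    t(s)  obj.x    obj.z    obj.vx   obj.vz 
     83  0.2173   +0.234  -0.061  +1.416  -0.785
    166  0.4346   +0.695  -0.317  +2.831  -1.569
    249  0.6518   +1.464  -0.743  +4.247  -2.354


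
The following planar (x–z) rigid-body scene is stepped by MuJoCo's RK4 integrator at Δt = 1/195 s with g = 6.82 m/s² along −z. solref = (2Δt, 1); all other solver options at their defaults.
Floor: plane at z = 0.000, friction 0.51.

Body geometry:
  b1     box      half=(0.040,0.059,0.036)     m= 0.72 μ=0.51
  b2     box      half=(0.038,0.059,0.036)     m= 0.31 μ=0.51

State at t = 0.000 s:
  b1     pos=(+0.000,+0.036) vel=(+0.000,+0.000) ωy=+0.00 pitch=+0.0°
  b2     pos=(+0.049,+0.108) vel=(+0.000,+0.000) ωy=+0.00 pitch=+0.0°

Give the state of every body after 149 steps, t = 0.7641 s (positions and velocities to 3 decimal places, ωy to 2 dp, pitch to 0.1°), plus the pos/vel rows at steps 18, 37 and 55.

State at t = 0.7641 s:
  b1     pos=(+0.000,+0.036) vel=(+0.000,+0.000) ωy=+0.00 pitch=+0.0°
  b2     pos=(+0.090,+0.038) vel=(+0.000,+0.000) ωy=+0.00 pitch=+90.0°

Key-timestep trajectory:
   step    t(s)  b1.x    b1.z    b1.vx   b1.vz   b2.x    b2.z    b2.vx   b2.vz 
     18  0.0923   +0.000  +0.036  +0.000  +0.000   +0.053  +0.107  +0.099  -0.037
     37  0.1897   +0.000  +0.036  +0.000  +0.000   +0.069  +0.095  +0.211  -0.259
     55  0.2821   +0.000  +0.036  +0.000  +0.000   +0.089  +0.045  +0.220  -0.854


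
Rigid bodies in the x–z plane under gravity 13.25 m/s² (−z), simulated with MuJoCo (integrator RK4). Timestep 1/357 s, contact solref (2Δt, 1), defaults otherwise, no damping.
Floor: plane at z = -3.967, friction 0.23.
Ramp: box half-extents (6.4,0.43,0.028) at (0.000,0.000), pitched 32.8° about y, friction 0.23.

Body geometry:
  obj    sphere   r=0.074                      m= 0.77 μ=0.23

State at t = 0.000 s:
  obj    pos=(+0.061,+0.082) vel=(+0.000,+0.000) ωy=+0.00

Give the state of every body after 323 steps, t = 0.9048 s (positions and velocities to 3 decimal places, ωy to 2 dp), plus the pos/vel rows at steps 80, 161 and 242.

State at t = 0.9048 s:
  obj    pos=(+1.825,-1.055) vel=(+3.899,-2.513) ωy=+62.67

Key-timestep trajectory:
   step    t(s)  obj.x    obj.z    obj.vx   obj.vz 
     80  0.2241   +0.169  +0.012  +0.966  -0.623
    161  0.4510   +0.499  -0.200  +1.944  -1.253
    242  0.6779   +1.051  -0.556  +2.922  -1.883


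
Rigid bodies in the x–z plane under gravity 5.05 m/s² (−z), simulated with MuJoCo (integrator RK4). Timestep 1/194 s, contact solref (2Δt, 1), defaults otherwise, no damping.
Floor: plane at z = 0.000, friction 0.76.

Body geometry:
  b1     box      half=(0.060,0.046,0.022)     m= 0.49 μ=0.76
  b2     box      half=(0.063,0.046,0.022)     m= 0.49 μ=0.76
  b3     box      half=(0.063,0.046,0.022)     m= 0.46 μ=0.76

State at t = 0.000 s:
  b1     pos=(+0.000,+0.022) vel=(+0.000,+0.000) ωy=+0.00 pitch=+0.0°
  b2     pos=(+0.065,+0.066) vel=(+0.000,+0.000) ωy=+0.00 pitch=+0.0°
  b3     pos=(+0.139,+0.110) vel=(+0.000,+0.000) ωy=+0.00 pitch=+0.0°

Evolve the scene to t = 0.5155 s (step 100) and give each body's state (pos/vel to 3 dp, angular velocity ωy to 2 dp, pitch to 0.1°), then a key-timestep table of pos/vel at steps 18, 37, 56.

State at t = 0.5155 s:
  b1     pos=(+0.000,+0.022) vel=(+0.000,+0.000) ωy=+0.00 pitch=+0.0°
  b2     pos=(+0.077,+0.058) vel=(+0.000,+0.000) ωy=-0.01 pitch=+41.0°
  b3     pos=(+0.164,+0.053) vel=(+0.000,+0.000) ωy=+0.00 pitch=+32.7°

Key-timestep trajectory:
   step    t(s)  b1.x    b1.z    b1.vx   b1.vz   b2.x    b2.z    b2.vx   b2.vz   b3.x    b3.z    b3.vx   b3.vz 
     18  0.0928   +0.000  +0.022  +0.000  +0.000   +0.068  +0.065  +0.060  -0.022   +0.147  +0.099  +0.160  -0.253
     37  0.1907   +0.000  +0.022  +0.000  +0.000   +0.076  +0.059  +0.109  -0.109   +0.165  +0.055  +0.184  -0.673
     56  0.2887   +0.000  +0.022  -0.001  +0.000   +0.077  +0.058  +0.007  +0.003   +0.164  +0.052  +0.009  +0.007


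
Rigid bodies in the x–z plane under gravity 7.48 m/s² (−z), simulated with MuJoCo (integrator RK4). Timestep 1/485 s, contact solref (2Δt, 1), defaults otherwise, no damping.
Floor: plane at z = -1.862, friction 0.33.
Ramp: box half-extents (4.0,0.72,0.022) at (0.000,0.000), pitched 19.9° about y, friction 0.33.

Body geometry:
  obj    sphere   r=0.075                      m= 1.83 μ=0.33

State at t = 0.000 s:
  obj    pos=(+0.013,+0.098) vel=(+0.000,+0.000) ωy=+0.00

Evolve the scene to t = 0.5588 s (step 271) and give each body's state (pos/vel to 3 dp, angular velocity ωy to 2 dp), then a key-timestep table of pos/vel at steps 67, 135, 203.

State at t = 0.5588 s:
  obj    pos=(+0.280,+0.002) vel=(+0.956,-0.346) ωy=+13.55

Key-timestep trajectory:
   step    t(s)  obj.x    obj.z    obj.vx   obj.vz 
     67  0.1381   +0.029  +0.092  +0.236  -0.086
    135  0.2784   +0.079  +0.074  +0.476  -0.172
    203  0.4186   +0.163  +0.044  +0.716  -0.259


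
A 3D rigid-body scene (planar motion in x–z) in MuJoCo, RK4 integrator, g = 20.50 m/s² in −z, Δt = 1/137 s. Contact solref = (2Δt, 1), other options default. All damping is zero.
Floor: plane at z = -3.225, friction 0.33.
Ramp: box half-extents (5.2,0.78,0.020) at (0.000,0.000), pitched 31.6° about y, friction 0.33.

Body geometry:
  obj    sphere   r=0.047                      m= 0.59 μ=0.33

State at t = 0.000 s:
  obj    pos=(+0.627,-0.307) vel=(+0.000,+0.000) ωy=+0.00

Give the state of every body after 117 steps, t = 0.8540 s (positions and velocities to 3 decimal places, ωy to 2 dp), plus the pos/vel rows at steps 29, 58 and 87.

State at t = 0.8540 s:
  obj    pos=(+3.010,-1.773) vel=(+5.581,-3.433) ωy=+139.38

Key-timestep trajectory:
   step    t(s)  obj.x    obj.z    obj.vx   obj.vz 
     29  0.2117   +0.774  -0.397  +1.384  -0.851
     58  0.4234   +1.213  -0.667  +2.767  -1.702
     87  0.6350   +1.945  -1.118  +4.150  -2.553


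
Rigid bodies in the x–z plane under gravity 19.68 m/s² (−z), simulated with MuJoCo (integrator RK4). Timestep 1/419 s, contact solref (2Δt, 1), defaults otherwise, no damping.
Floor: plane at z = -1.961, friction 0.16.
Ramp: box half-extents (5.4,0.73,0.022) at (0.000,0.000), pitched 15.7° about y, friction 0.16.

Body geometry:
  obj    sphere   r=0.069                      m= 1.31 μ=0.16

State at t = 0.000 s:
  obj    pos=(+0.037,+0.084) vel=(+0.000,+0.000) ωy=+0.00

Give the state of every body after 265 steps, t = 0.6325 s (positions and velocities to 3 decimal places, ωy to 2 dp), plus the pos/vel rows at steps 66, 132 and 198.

State at t = 0.6325 s:
  obj    pos=(+0.769,-0.122) vel=(+2.316,-0.651) ωy=+34.86

Key-timestep trajectory:
   step    t(s)  obj.x    obj.z    obj.vx   obj.vz 
     66  0.1575   +0.082  +0.071  +0.577  -0.162
    132  0.3150   +0.219  +0.033  +1.154  -0.324
    198  0.4726   +0.446  -0.031  +1.731  -0.486


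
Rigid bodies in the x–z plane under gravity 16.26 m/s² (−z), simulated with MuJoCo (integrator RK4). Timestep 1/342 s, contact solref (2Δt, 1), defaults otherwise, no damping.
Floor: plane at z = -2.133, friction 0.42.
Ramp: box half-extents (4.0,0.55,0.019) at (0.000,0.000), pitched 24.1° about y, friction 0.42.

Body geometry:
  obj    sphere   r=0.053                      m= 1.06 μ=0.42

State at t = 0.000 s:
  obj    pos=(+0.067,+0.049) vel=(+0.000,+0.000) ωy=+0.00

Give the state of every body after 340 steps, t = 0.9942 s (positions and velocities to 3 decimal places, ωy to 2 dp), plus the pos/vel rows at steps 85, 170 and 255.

State at t = 0.9942 s:
  obj    pos=(+2.206,-0.908) vel=(+4.304,-1.925) ωy=+88.95

Key-timestep trajectory:
   step    t(s)  obj.x    obj.z    obj.vx   obj.vz 
     85  0.2485   +0.201  -0.011  +1.076  -0.481
    170  0.4971   +0.602  -0.190  +2.152  -0.963
    255  0.7456   +1.270  -0.489  +3.228  -1.444


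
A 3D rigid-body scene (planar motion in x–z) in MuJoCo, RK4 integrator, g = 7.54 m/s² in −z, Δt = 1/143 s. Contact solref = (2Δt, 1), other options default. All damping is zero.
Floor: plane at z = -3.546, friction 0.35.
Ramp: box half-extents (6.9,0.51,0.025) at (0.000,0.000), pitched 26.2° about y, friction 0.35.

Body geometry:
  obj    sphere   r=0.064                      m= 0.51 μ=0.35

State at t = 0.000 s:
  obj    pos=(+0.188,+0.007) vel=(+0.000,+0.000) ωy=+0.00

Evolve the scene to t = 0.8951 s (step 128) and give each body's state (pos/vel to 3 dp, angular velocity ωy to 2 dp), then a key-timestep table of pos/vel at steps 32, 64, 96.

State at t = 0.8951 s:
  obj    pos=(+1.043,-0.414) vel=(+1.910,-0.940) ωy=+33.25

Key-timestep trajectory:
   step    t(s)  obj.x    obj.z    obj.vx   obj.vz 
     32  0.2238   +0.241  -0.020  +0.478  -0.235
     64  0.4476   +0.402  -0.098  +0.955  -0.470
     96  0.6713   +0.669  -0.230  +1.432  -0.705


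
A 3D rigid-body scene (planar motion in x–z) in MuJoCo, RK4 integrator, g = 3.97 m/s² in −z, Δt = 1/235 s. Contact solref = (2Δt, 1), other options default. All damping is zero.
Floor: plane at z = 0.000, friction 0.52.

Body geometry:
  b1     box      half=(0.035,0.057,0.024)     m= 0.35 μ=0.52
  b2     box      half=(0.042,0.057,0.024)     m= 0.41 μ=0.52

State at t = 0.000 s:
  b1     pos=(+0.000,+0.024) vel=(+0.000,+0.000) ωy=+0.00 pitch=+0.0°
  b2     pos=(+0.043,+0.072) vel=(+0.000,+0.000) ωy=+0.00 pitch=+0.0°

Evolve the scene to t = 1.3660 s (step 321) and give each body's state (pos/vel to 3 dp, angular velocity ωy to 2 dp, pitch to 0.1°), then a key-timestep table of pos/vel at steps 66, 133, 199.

State at t = 1.3660 s:
  b1     pos=(+0.000,+0.024) vel=(+0.000,+0.000) ωy=+0.00 pitch=+0.0°
  b2     pos=(+0.085,+0.042) vel=(+0.000,+0.000) ωy=+0.00 pitch=+90.0°

Key-timestep trajectory:
   step    t(s)  b1.x    b1.z    b1.vx   b1.vz   b2.x    b2.z    b2.vx   b2.vz 
     66  0.2809   +0.000  +0.024  +0.000  +0.000   +0.065  +0.047  +0.189  +0.013
    133  0.5660   +0.000  +0.024  +0.000  +0.000   +0.098  +0.047  -0.004  -0.001
    199  0.8468   +0.000  +0.024  +0.000  +0.000   +0.081  +0.044  +0.023  -0.011


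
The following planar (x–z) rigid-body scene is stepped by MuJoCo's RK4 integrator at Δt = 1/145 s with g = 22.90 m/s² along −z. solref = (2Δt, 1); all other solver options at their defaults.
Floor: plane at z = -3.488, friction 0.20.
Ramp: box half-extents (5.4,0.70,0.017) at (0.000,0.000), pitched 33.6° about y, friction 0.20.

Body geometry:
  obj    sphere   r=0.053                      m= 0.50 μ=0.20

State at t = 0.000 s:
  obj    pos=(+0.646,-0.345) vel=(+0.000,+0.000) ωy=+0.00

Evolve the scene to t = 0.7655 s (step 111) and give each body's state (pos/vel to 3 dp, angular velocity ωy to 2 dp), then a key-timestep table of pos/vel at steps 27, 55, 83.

State at t = 0.7655 s:
  obj    pos=(+2.856,-1.813) vel=(+5.773,-3.835) ωy=+130.67

Key-timestep trajectory:
   step    t(s)  obj.x    obj.z    obj.vx   obj.vz 
     27  0.1862   +0.777  -0.432  +1.405  -0.933
     55  0.3793   +1.189  -0.706  +2.861  -1.901
     83  0.5724   +1.882  -1.166  +4.317  -2.868


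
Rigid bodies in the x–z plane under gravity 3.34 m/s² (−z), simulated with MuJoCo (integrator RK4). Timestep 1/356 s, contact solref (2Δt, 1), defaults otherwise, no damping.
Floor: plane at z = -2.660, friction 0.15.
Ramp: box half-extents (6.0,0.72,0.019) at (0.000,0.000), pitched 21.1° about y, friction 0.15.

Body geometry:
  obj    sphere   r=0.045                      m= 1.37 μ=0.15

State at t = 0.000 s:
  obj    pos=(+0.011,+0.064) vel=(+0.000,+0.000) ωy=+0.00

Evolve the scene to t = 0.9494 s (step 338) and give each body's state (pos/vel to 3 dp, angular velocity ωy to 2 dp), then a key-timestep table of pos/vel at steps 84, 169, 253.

State at t = 0.9494 s:
  obj    pos=(+0.372,-0.075) vel=(+0.761,-0.294) ωy=+18.12

Key-timestep trajectory:
   step    t(s)  obj.x    obj.z    obj.vx   obj.vz 
     84  0.2360   +0.033  +0.056  +0.189  -0.073
    169  0.4747   +0.101  +0.029  +0.380  -0.147
    253  0.7107   +0.213  -0.014  +0.569  -0.220


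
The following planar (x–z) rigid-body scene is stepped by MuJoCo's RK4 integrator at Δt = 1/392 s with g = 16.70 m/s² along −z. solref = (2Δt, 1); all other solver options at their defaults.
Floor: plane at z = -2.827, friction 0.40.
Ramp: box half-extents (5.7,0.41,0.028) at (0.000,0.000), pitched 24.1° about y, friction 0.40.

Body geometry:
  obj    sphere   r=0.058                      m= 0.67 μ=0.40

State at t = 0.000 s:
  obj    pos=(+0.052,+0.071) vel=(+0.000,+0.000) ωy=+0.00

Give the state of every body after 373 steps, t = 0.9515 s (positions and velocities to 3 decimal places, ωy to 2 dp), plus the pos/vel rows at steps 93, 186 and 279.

State at t = 0.9515 s:
  obj    pos=(+2.065,-0.829) vel=(+4.231,-1.893) ωy=+79.90

Key-timestep trajectory:
   step    t(s)  obj.x    obj.z    obj.vx   obj.vz 
     93  0.2372   +0.177  +0.015  +1.055  -0.472
    186  0.4745   +0.553  -0.153  +2.110  -0.944
    279  0.7117   +1.178  -0.433  +3.165  -1.416
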